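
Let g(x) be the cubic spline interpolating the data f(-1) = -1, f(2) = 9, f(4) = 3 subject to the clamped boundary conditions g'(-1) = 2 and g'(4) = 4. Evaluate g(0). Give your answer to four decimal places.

2.9926

With m_i denoting the second derivative at x_i, h_i = 3, 2, and Δ_i = (y_(i+1) − y_i)/h_i = 10/3, -3:
  3·m_0 + 10·m_1 + 2·m_2 = 6(Δ_1 - Δ_0) = -38
Clamped end conditions give two more equations: 2h_0·m_0 + h_0·m_1 = 6(Δ_0 - g'(-1)) = 8 and h_1·m_1 + 2h_1·m_2 = 6(g'(4) - Δ_1) = 42.
Solving: m_0 = 83/15, m_1 = -42/5, m_2 = 147/10.
On [-1, 2], g(x) = -1 + 2·(x + 1) + 83/30·(x + 1)² - 209/270·(x + 1)³.
With (x + 1) = 1: g(0) = 404/135.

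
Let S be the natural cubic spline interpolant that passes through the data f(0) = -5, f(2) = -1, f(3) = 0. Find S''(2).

Put σ_i = S'' at the i-th knot. Here h = (2, 1) and Δ = (2, 1), so the interior equations h_(i-1)·σ_(i-1) + 2(h_(i-1)+h_i)·σ_i + h_i·σ_(i+1) = 6(Δ_i − Δ_(i-1)) read
  2·σ_0 + 6·σ_1 + 1·σ_2 = 6(Δ_1 - Δ_0) = -6
Natural end conditions: σ_0 = σ_2 = 0.
Solving the tridiagonal system: σ_0 = 0, σ_1 = -1, σ_2 = 0.

-1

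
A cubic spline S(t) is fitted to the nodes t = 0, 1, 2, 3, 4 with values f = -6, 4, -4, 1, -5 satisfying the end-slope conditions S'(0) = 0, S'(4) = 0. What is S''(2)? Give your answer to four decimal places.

Write M_i for S''(x_i). With h_i = 1, 1, 1, 1 and divided differences Δ_i = 10, -8, 5, -6, the continuity of S' gives the tridiagonal system
  1·M_0 + 4·M_1 + 1·M_2 = 6(Δ_1 - Δ_0) = -108
  1·M_1 + 4·M_2 + 1·M_3 = 6(Δ_2 - Δ_1) = 78
  1·M_2 + 4·M_3 + 1·M_4 = 6(Δ_3 - Δ_2) = -66
Clamped end conditions give two more equations: 2h_0·M_0 + h_0·M_1 = 6(Δ_0 - S'(0)) = 60 and h_3·M_3 + 2h_3·M_4 = 6(S'(4) - Δ_3) = 36.
Forward elimination and back-substitution give M_0 = 1557/28, M_1 = -717/14, M_2 = 165/4, M_3 = -501/14, M_4 = 1005/28.

41.2500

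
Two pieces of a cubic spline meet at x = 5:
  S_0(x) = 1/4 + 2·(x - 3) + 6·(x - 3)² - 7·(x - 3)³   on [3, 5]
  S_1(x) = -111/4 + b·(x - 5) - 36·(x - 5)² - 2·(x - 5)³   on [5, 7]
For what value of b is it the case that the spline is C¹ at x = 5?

-58

S_0'(x) = 2 + 12·(x - 3) - 21·(x - 3)², so S_0'(5) = -58. On the right, S_1'(5) = b, so b = -58.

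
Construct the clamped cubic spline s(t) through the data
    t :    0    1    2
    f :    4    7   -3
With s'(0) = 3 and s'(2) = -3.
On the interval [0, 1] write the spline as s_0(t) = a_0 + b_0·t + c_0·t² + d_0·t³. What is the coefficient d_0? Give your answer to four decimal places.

Put m_i = s'' at the i-th knot. Here h = (1, 1) and Δ = (3, -10), so the interior equations h_(i-1)·m_(i-1) + 2(h_(i-1)+h_i)·m_i + h_i·m_(i+1) = 6(Δ_i − Δ_(i-1)) read
  1·m_0 + 4·m_1 + 1·m_2 = 6(Δ_1 - Δ_0) = -78
Clamped end conditions give two more equations: 2h_0·m_0 + h_0·m_1 = 6(Δ_0 - s'(0)) = 0 and h_1·m_1 + 2h_1·m_2 = 6(s'(2) - Δ_1) = 42.
Solving the tridiagonal system: m_0 = 33/2, m_1 = -33, m_2 = 75/2.
On [0, 1], with s_0(t) = a_0 + b_0·t + c_0·t² + d_0·t³: c_0 = m_0/2 = 33/4, d_0 = (m_1 - m_0)/(6h_0) = -33/4, b_0 = Δ_0 - h_0(2m_0 + m_1)/6 = 3.

-8.2500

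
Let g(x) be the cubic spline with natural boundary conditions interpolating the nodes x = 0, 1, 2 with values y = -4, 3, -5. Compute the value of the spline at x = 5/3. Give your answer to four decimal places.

-1.2222

With M_i denoting the second derivative at x_i, h_i = 1, 1, and Δ_i = (y_(i+1) − y_i)/h_i = 7, -8:
  1·M_0 + 4·M_1 + 1·M_2 = 6(Δ_1 - Δ_0) = -90
Natural end conditions: M_0 = M_2 = 0.
Solving the tridiagonal system: M_0 = 0, M_1 = -45/2, M_2 = 0.
On [1, 2], g(x) = 3 - 1/2·(x - 1) - 45/4·(x - 1)² + 15/4·(x - 1)³.
With (x - 1) = 2/3: g(5/3) = -11/9.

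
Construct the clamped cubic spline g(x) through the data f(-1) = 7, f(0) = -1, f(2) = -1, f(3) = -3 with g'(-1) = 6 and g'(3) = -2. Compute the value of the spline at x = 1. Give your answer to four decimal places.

-3.6000

With σ_i denoting the second derivative at x_i, h_i = 1, 2, 1, and Δ_i = (y_(i+1) − y_i)/h_i = -8, 0, -2:
  1·σ_0 + 6·σ_1 + 2·σ_2 = 6(Δ_1 - Δ_0) = 48
  2·σ_1 + 6·σ_2 + 1·σ_3 = 6(Δ_2 - Δ_1) = -12
Clamped end conditions give two more equations: 2h_0·σ_0 + h_0·σ_1 = 6(Δ_0 - g'(-1)) = -84 and h_2·σ_2 + 2h_2·σ_3 = 6(g'(3) - Δ_2) = 0.
Solving the tridiagonal system: σ_0 = -1816/35, σ_1 = 692/35, σ_2 = -328/35, σ_3 = 164/35.
On [0, 2], g(x) = -1 - 352/35·x + 346/35·x² - 17/7·x³.
With x = 1: g(1) = -18/5.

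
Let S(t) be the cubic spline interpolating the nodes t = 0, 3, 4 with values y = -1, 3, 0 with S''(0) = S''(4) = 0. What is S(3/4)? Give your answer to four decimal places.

1.1426

Let σ_i = S''(x_i). Step sizes h_i = 3, 1; slopes of the chords Δ_i = (y_(i+1) - y_i)/h_i = 4/3, -3.
  3·σ_0 + 8·σ_1 + 1·σ_2 = 6(Δ_1 - Δ_0) = -26
Natural end conditions: σ_0 = σ_2 = 0.
Forward elimination and back-substitution give σ_0 = 0, σ_1 = -13/4, σ_2 = 0.
On [0, 3], S(t) = -1 + 71/24·t + 0·t² - 13/72·t³.
With t = 3/4: S(3/4) = 585/512.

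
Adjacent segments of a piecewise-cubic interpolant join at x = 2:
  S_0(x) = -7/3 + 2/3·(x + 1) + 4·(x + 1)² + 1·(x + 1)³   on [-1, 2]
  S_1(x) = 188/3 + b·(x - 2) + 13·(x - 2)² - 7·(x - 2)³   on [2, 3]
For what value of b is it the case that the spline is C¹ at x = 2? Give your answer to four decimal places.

51.6667

S_0'(x) = 2/3 + 8·(x + 1) + 3·(x + 1)², so S_0'(2) = 155/3. On the right, S_1'(2) = b, so b = 155/3.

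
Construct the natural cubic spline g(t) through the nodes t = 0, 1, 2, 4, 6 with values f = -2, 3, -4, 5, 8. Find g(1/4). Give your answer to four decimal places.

0.1233

With σ_i denoting the second derivative at x_i, h_i = 1, 1, 2, 2, and Δ_i = (y_(i+1) − y_i)/h_i = 5, -7, 9/2, 3/2:
  1·σ_0 + 4·σ_1 + 1·σ_2 = 6(Δ_1 - Δ_0) = -72
  1·σ_1 + 6·σ_2 + 2·σ_3 = 6(Δ_2 - Δ_1) = 69
  2·σ_2 + 8·σ_3 + 2·σ_4 = 6(Δ_3 - Δ_2) = -18
Natural end conditions: σ_0 = σ_4 = 0.
Solving the tridiagonal system: σ_0 = 0, σ_1 = -313/14, σ_2 = 122/7, σ_3 = -185/28, σ_4 = 0.
On [0, 1], g(t) = -2 + 733/84·t + 0·t² - 313/84·t³.
With t = 1/4: g(1/4) = 221/1792.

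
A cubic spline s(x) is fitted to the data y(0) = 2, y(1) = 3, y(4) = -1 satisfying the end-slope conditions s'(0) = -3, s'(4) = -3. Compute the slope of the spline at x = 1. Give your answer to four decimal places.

2.1250

With M_i denoting the second derivative at x_i, h_i = 1, 3, and Δ_i = (y_(i+1) − y_i)/h_i = 1, -4/3:
  1·M_0 + 8·M_1 + 3·M_2 = 6(Δ_1 - Δ_0) = -14
Clamped end conditions give two more equations: 2h_0·M_0 + h_0·M_1 = 6(Δ_0 - s'(0)) = 24 and h_1·M_1 + 2h_1·M_2 = 6(s'(4) - Δ_1) = -10.
Solving the tridiagonal system: M_0 = 55/4, M_1 = -7/2, M_2 = 1/12.
On [1, 4], s'(x) = b_1 + 2c_1·(x - 1) + 3d_1·(x - 1)² with b_1 = Δ_1 - h_1(2M_1 + M_2)/6 = 17/8, c_1 = M_1/2 = -7/4, d_1 = (M_2 - M_1)/(6h_1) = 43/216. So s'(1) = 17/8.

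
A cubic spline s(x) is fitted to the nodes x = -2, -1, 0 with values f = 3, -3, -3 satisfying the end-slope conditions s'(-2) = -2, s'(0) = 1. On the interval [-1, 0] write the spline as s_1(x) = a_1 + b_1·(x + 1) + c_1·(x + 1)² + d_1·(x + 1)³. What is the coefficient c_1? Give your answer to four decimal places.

With M_i denoting the second derivative at x_i, h_i = 1, 1, and Δ_i = (y_(i+1) − y_i)/h_i = -6, 0:
  1·M_0 + 4·M_1 + 1·M_2 = 6(Δ_1 - Δ_0) = 36
Clamped end conditions give two more equations: 2h_0·M_0 + h_0·M_1 = 6(Δ_0 - s'(-2)) = -24 and h_1·M_1 + 2h_1·M_2 = 6(s'(0) - Δ_1) = 6.
Solving: M_0 = -39/2, M_1 = 15, M_2 = -9/2.
On [-1, 0], with s_1(x) = a_1 + b_1·(x + 1) + c_1·(x + 1)² + d_1·(x + 1)³: c_1 = M_1/2 = 15/2, d_1 = (M_2 - M_1)/(6h_1) = -13/4, b_1 = Δ_1 - h_1(2M_1 + M_2)/6 = -17/4.

7.5000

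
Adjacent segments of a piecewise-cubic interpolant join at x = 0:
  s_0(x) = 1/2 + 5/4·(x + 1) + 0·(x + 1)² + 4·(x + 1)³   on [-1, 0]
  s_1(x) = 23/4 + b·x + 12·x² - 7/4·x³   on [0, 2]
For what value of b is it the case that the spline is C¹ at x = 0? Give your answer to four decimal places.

s_0'(x) = 5/4 + 0·(x + 1) + 12·(x + 1)², so s_0'(0) = 53/4. On the right, s_1'(0) = b, so b = 53/4.

13.2500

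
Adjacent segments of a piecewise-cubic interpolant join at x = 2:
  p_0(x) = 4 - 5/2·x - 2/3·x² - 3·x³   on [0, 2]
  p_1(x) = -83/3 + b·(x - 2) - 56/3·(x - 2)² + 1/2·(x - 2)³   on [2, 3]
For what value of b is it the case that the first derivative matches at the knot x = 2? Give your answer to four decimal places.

p_0'(x) = -5/2 - 4/3·x - 9·x², so p_0'(2) = -247/6. On the right, p_1'(2) = b, so b = -247/6.

-41.1667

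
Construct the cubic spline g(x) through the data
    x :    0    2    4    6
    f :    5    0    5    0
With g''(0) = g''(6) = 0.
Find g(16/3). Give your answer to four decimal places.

Let M_i = g''(x_i). Step sizes h_i = 2, 2, 2; slopes of the chords Δ_i = (y_(i+1) - y_i)/h_i = -5/2, 5/2, -5/2.
  2·M_0 + 8·M_1 + 2·M_2 = 6(Δ_1 - Δ_0) = 30
  2·M_1 + 8·M_2 + 2·M_3 = 6(Δ_2 - Δ_1) = -30
Natural end conditions: M_0 = M_3 = 0.
Forward elimination and back-substitution give M_0 = 0, M_1 = 5, M_2 = -5, M_3 = 0.
On [4, 6], g(x) = 5 + 5/6·(x - 4) - 5/2·(x - 4)² + 5/12·(x - 4)³.
With (x - 4) = 4/3: g(16/3) = 215/81.

2.6543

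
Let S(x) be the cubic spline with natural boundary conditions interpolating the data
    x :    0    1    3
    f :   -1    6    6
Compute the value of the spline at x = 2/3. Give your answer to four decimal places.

4.0988

Let M_i = S''(x_i). Step sizes h_i = 1, 2; slopes of the chords Δ_i = (y_(i+1) - y_i)/h_i = 7, 0.
  1·M_0 + 6·M_1 + 2·M_2 = 6(Δ_1 - Δ_0) = -42
Natural end conditions: M_0 = M_2 = 0.
Solving the tridiagonal system: M_0 = 0, M_1 = -7, M_2 = 0.
On [0, 1], S(x) = -1 + 49/6·x + 0·x² - 7/6·x³.
With x = 2/3: S(2/3) = 332/81.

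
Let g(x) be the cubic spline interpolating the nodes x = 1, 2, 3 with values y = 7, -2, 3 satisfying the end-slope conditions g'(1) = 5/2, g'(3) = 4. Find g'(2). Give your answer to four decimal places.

-4.6250

With m_i denoting the second derivative at x_i, h_i = 1, 1, and Δ_i = (y_(i+1) − y_i)/h_i = -9, 5:
  1·m_0 + 4·m_1 + 1·m_2 = 6(Δ_1 - Δ_0) = 84
Clamped end conditions give two more equations: 2h_0·m_0 + h_0·m_1 = 6(Δ_0 - g'(1)) = -69 and h_1·m_1 + 2h_1·m_2 = 6(g'(3) - Δ_1) = -6.
Forward elimination and back-substitution give m_0 = -219/4, m_1 = 81/2, m_2 = -93/4.
On [2, 3], g'(x) = b_1 + 2c_1·(x - 2) + 3d_1·(x - 2)² with b_1 = Δ_1 - h_1(2m_1 + m_2)/6 = -37/8, c_1 = m_1/2 = 81/4, d_1 = (m_2 - m_1)/(6h_1) = -85/8. So g'(2) = -37/8.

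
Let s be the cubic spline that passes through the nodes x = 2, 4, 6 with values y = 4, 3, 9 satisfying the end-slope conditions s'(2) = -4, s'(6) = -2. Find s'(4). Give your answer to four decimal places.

3.3750

Let σ_i = s''(x_i). Step sizes h_i = 2, 2; slopes of the chords Δ_i = (y_(i+1) - y_i)/h_i = -1/2, 3.
  2·σ_0 + 8·σ_1 + 2·σ_2 = 6(Δ_1 - Δ_0) = 21
Clamped end conditions give two more equations: 2h_0·σ_0 + h_0·σ_1 = 6(Δ_0 - s'(2)) = 21 and h_1·σ_1 + 2h_1·σ_2 = 6(s'(6) - Δ_1) = -30.
Solving: σ_0 = 25/8, σ_1 = 17/4, σ_2 = -77/8.
On [4, 6], s'(x) = b_1 + 2c_1·(x - 4) + 3d_1·(x - 4)² with b_1 = Δ_1 - h_1(2σ_1 + σ_2)/6 = 27/8, c_1 = σ_1/2 = 17/8, d_1 = (σ_2 - σ_1)/(6h_1) = -37/32. So s'(4) = 27/8.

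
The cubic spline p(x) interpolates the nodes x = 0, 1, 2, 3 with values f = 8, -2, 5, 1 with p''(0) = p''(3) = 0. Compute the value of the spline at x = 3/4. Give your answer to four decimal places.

-1.2281

Write M_i for p''(x_i). With h_i = 1, 1, 1 and divided differences Δ_i = -10, 7, -4, the continuity of p' gives the tridiagonal system
  1·M_0 + 4·M_1 + 1·M_2 = 6(Δ_1 - Δ_0) = 102
  1·M_1 + 4·M_2 + 1·M_3 = 6(Δ_2 - Δ_1) = -66
Natural end conditions: M_0 = M_3 = 0.
Hence M_0 = 0, M_1 = 158/5, M_2 = -122/5, M_3 = 0.
On [0, 1], p(x) = 8 - 229/15·x + 0·x² + 79/15·x³.
With x = 3/4: p(3/4) = -393/320.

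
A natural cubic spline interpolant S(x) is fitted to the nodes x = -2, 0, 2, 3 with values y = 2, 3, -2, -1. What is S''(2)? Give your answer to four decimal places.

4.6364

With m_i denoting the second derivative at x_i, h_i = 2, 2, 1, and Δ_i = (y_(i+1) − y_i)/h_i = 1/2, -5/2, 1:
  2·m_0 + 8·m_1 + 2·m_2 = 6(Δ_1 - Δ_0) = -18
  2·m_1 + 6·m_2 + 1·m_3 = 6(Δ_2 - Δ_1) = 21
Natural end conditions: m_0 = m_3 = 0.
Hence m_0 = 0, m_1 = -75/22, m_2 = 51/11, m_3 = 0.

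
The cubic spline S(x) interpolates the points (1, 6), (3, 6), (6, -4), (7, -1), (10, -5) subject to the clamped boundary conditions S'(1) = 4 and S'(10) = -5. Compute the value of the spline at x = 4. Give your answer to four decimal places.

1.5331

Let m_i = S''(x_i). Step sizes h_i = 2, 3, 1, 3; slopes of the chords Δ_i = (y_(i+1) - y_i)/h_i = 0, -10/3, 3, -4/3.
  2·m_0 + 10·m_1 + 3·m_2 = 6(Δ_1 - Δ_0) = -20
  3·m_1 + 8·m_2 + 1·m_3 = 6(Δ_2 - Δ_1) = 38
  1·m_2 + 8·m_3 + 3·m_4 = 6(Δ_3 - Δ_2) = -26
Clamped end conditions give two more equations: 2h_0·m_0 + h_0·m_1 = 6(Δ_0 - S'(1)) = -24 and h_3·m_3 + 2h_3·m_4 = 6(S'(10) - Δ_3) = -22.
Solving: m_0 = -1204/267, m_1 = -796/267, m_2 = 1676/267, m_3 = -874/267, m_4 = -542/267.
On [3, 6], S(x) = 6 - 932/267·(x - 3) - 398/267·(x - 3)² + 412/801·(x - 3)³.
With (x - 3) = 1: S(4) = 1228/801.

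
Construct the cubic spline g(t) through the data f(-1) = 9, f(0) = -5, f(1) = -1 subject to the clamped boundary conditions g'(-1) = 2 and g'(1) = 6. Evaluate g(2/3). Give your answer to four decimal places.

-3.6296

With M_i denoting the second derivative at x_i, h_i = 1, 1, and Δ_i = (y_(i+1) − y_i)/h_i = -14, 4:
  1·M_0 + 4·M_1 + 1·M_2 = 6(Δ_1 - Δ_0) = 108
Clamped end conditions give two more equations: 2h_0·M_0 + h_0·M_1 = 6(Δ_0 - g'(-1)) = -96 and h_1·M_1 + 2h_1·M_2 = 6(g'(1) - Δ_1) = 12.
Solving the tridiagonal system: M_0 = -73, M_1 = 50, M_2 = -19.
On [0, 1], g(t) = -5 - 19/2·t + 25·t² - 23/2·t³.
With t = 2/3: g(2/3) = -98/27.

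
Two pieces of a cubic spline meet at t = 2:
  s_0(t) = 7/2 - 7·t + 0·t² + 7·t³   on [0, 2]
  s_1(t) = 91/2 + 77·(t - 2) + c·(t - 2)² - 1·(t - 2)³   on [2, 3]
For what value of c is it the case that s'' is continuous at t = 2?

s_0''(t) = 0 + 42·t, so s_0''(2) = 84. On the right, s_1''(2) = 2c, so c = 42.

42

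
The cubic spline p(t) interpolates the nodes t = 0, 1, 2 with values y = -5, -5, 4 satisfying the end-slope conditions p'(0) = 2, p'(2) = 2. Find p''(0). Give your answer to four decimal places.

-19.5000

Write M_i for p''(x_i). With h_i = 1, 1 and divided differences Δ_i = 0, 9, the continuity of p' gives the tridiagonal system
  1·M_0 + 4·M_1 + 1·M_2 = 6(Δ_1 - Δ_0) = 54
Clamped end conditions give two more equations: 2h_0·M_0 + h_0·M_1 = 6(Δ_0 - p'(0)) = -12 and h_1·M_1 + 2h_1·M_2 = 6(p'(2) - Δ_1) = -42.
Solving the tridiagonal system: M_0 = -39/2, M_1 = 27, M_2 = -69/2.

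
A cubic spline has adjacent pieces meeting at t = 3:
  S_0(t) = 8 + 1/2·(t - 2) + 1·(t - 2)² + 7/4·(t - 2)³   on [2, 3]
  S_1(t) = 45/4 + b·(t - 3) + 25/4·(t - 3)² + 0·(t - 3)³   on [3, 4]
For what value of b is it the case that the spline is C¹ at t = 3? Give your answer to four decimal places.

7.7500

S_0'(t) = 1/2 + 2·(t - 2) + 21/4·(t - 2)², so S_0'(3) = 31/4. On the right, S_1'(3) = b, so b = 31/4.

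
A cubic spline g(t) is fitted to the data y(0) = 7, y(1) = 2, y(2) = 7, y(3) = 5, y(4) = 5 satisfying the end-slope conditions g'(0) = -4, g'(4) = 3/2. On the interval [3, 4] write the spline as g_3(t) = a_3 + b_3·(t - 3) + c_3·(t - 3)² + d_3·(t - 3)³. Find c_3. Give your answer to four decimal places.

3.6607

With σ_i denoting the second derivative at x_i, h_i = 1, 1, 1, 1, and Δ_i = (y_(i+1) − y_i)/h_i = -5, 5, -2, 0:
  1·σ_0 + 4·σ_1 + 1·σ_2 = 6(Δ_1 - Δ_0) = 60
  1·σ_1 + 4·σ_2 + 1·σ_3 = 6(Δ_2 - Δ_1) = -42
  1·σ_2 + 4·σ_3 + 1·σ_4 = 6(Δ_3 - Δ_2) = 12
Clamped end conditions give two more equations: 2h_0·σ_0 + h_0·σ_1 = 6(Δ_0 - g'(0)) = -6 and h_3·σ_3 + 2h_3·σ_4 = 6(g'(4) - Δ_3) = 9.
Forward elimination and back-substitution give σ_0 = -817/56, σ_1 = 649/28, σ_2 = -145/8, σ_3 = 205/28, σ_4 = 47/56.
On [3, 4], with g_3(t) = a_3 + b_3·(t - 3) + c_3·(t - 3)² + d_3·(t - 3)³: c_3 = σ_3/2 = 205/56, d_3 = (σ_4 - σ_3)/(6h_3) = -121/112, b_3 = Δ_3 - h_3(2σ_3 + σ_4)/6 = -289/112.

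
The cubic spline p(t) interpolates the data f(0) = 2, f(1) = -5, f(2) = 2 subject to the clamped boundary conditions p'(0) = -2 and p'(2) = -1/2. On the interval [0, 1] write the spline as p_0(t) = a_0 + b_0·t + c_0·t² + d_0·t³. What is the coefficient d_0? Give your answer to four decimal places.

Write M_i for p''(x_i). With h_i = 1, 1 and divided differences Δ_i = -7, 7, the continuity of p' gives the tridiagonal system
  1·M_0 + 4·M_1 + 1·M_2 = 6(Δ_1 - Δ_0) = 84
Clamped end conditions give two more equations: 2h_0·M_0 + h_0·M_1 = 6(Δ_0 - p'(0)) = -30 and h_1·M_1 + 2h_1·M_2 = 6(p'(2) - Δ_1) = -45.
Hence M_0 = -141/4, M_1 = 81/2, M_2 = -171/4.
On [0, 1], with p_0(t) = a_0 + b_0·t + c_0·t² + d_0·t³: c_0 = M_0/2 = -141/8, d_0 = (M_1 - M_0)/(6h_0) = 101/8, b_0 = Δ_0 - h_0(2M_0 + M_1)/6 = -2.

12.6250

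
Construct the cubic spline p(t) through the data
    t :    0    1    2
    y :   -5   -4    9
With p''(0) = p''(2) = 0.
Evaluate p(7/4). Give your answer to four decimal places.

5.0469

Put M_i = p'' at the i-th knot. Here h = (1, 1) and Δ = (1, 13), so the interior equations h_(i-1)·M_(i-1) + 2(h_(i-1)+h_i)·M_i + h_i·M_(i+1) = 6(Δ_i − Δ_(i-1)) read
  1·M_0 + 4·M_1 + 1·M_2 = 6(Δ_1 - Δ_0) = 72
Natural end conditions: M_0 = M_2 = 0.
Hence M_0 = 0, M_1 = 18, M_2 = 0.
On [1, 2], p(t) = -4 + 7·(t - 1) + 9·(t - 1)² - 3·(t - 1)³.
With (t - 1) = 3/4: p(7/4) = 323/64.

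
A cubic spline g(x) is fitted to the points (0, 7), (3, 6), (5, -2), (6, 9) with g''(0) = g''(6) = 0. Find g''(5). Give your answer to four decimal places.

16.8571

Write σ_i for g''(x_i). With h_i = 3, 2, 1 and divided differences Δ_i = -1/3, -4, 11, the continuity of g' gives the tridiagonal system
  3·σ_0 + 10·σ_1 + 2·σ_2 = 6(Δ_1 - Δ_0) = -22
  2·σ_1 + 6·σ_2 + 1·σ_3 = 6(Δ_2 - Δ_1) = 90
Natural end conditions: σ_0 = σ_3 = 0.
Solving the tridiagonal system: σ_0 = 0, σ_1 = -39/7, σ_2 = 118/7, σ_3 = 0.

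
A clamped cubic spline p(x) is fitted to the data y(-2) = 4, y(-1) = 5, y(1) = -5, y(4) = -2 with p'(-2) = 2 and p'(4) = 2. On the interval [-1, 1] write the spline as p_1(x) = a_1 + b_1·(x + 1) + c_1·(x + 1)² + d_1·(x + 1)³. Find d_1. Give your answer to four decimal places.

Let M_i = p''(x_i). Step sizes h_i = 1, 2, 3; slopes of the chords Δ_i = (y_(i+1) - y_i)/h_i = 1, -5, 1.
  1·M_0 + 6·M_1 + 2·M_2 = 6(Δ_1 - Δ_0) = -36
  2·M_1 + 10·M_2 + 3·M_3 = 6(Δ_2 - Δ_1) = 36
Clamped end conditions give two more equations: 2h_0·M_0 + h_0·M_1 = 6(Δ_0 - p'(-2)) = -6 and h_2·M_2 + 2h_2·M_3 = 6(p'(4) - Δ_2) = 6.
Forward elimination and back-substitution give M_0 = 20/19, M_1 = -154/19, M_2 = 110/19, M_3 = -36/19.
On [-1, 1], with p_1(x) = a_1 + b_1·(x + 1) + c_1·(x + 1)² + d_1·(x + 1)³: c_1 = M_1/2 = -77/19, d_1 = (M_2 - M_1)/(6h_1) = 22/19, b_1 = Δ_1 - h_1(2M_1 + M_2)/6 = -29/19.

1.1579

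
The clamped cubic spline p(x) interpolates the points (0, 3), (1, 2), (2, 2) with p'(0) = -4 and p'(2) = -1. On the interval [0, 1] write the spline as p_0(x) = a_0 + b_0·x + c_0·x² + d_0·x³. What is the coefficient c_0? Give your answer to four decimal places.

With σ_i denoting the second derivative at x_i, h_i = 1, 1, and Δ_i = (y_(i+1) − y_i)/h_i = -1, 0:
  1·σ_0 + 4·σ_1 + 1·σ_2 = 6(Δ_1 - Δ_0) = 6
Clamped end conditions give two more equations: 2h_0·σ_0 + h_0·σ_1 = 6(Δ_0 - p'(0)) = 18 and h_1·σ_1 + 2h_1·σ_2 = 6(p'(2) - Δ_1) = -6.
Solving the tridiagonal system: σ_0 = 9, σ_1 = 0, σ_2 = -3.
On [0, 1], with p_0(x) = a_0 + b_0·x + c_0·x² + d_0·x³: c_0 = σ_0/2 = 9/2, d_0 = (σ_1 - σ_0)/(6h_0) = -3/2, b_0 = Δ_0 - h_0(2σ_0 + σ_1)/6 = -4.

4.5000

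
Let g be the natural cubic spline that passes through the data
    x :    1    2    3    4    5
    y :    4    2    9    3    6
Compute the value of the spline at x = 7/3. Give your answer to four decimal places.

4.5185

With M_i denoting the second derivative at x_i, h_i = 1, 1, 1, 1, and Δ_i = (y_(i+1) − y_i)/h_i = -2, 7, -6, 3:
  1·M_0 + 4·M_1 + 1·M_2 = 6(Δ_1 - Δ_0) = 54
  1·M_1 + 4·M_2 + 1·M_3 = 6(Δ_2 - Δ_1) = -78
  1·M_2 + 4·M_3 + 1·M_4 = 6(Δ_3 - Δ_2) = 54
Natural end conditions: M_0 = M_4 = 0.
Solving the tridiagonal system: M_0 = 0, M_1 = 21, M_2 = -30, M_3 = 21, M_4 = 0.
On [2, 3], g(x) = 2 + 5·(x - 2) + 21/2·(x - 2)² - 17/2·(x - 2)³.
With (x - 2) = 1/3: g(7/3) = 122/27.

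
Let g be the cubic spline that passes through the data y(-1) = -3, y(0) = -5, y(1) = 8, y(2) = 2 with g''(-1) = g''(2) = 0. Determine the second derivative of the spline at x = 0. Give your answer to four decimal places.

Put σ_i = g'' at the i-th knot. Here h = (1, 1, 1) and Δ = (-2, 13, -6), so the interior equations h_(i-1)·σ_(i-1) + 2(h_(i-1)+h_i)·σ_i + h_i·σ_(i+1) = 6(Δ_i − Δ_(i-1)) read
  1·σ_0 + 4·σ_1 + 1·σ_2 = 6(Δ_1 - Δ_0) = 90
  1·σ_1 + 4·σ_2 + 1·σ_3 = 6(Δ_2 - Δ_1) = -114
Natural end conditions: σ_0 = σ_3 = 0.
Solving the tridiagonal system: σ_0 = 0, σ_1 = 158/5, σ_2 = -182/5, σ_3 = 0.

31.6000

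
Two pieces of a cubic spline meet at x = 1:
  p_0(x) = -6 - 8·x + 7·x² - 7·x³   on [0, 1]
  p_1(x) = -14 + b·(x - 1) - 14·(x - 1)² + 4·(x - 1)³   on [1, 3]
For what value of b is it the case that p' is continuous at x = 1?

p_0'(x) = -8 + 14·x - 21·x², so p_0'(1) = -15. On the right, p_1'(1) = b, so b = -15.

-15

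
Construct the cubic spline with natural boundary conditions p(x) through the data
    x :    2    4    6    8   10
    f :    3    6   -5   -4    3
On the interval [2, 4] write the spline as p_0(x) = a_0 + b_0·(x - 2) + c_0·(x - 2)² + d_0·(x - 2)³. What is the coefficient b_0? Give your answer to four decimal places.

3.7500

With M_i denoting the second derivative at x_i, h_i = 2, 2, 2, 2, and Δ_i = (y_(i+1) − y_i)/h_i = 3/2, -11/2, 1/2, 7/2:
  2·M_0 + 8·M_1 + 2·M_2 = 6(Δ_1 - Δ_0) = -42
  2·M_1 + 8·M_2 + 2·M_3 = 6(Δ_2 - Δ_1) = 36
  2·M_2 + 8·M_3 + 2·M_4 = 6(Δ_3 - Δ_2) = 18
Natural end conditions: M_0 = M_4 = 0.
Solving: M_0 = 0, M_1 = -27/4, M_2 = 6, M_3 = 3/4, M_4 = 0.
On [2, 4], with p_0(x) = a_0 + b_0·(x - 2) + c_0·(x - 2)² + d_0·(x - 2)³: c_0 = M_0/2 = 0, d_0 = (M_1 - M_0)/(6h_0) = -9/16, b_0 = Δ_0 - h_0(2M_0 + M_1)/6 = 15/4.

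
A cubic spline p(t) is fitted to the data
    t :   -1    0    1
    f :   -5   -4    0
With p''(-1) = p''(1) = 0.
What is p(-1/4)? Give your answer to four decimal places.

Write m_i for p''(x_i). With h_i = 1, 1 and divided differences Δ_i = 1, 4, the continuity of p' gives the tridiagonal system
  1·m_0 + 4·m_1 + 1·m_2 = 6(Δ_1 - Δ_0) = 18
Natural end conditions: m_0 = m_2 = 0.
Solving: m_0 = 0, m_1 = 9/2, m_2 = 0.
On [-1, 0], p(t) = -5 + 1/4·(t + 1) + 0·(t + 1)² + 3/4·(t + 1)³.
With (t + 1) = 3/4: p(-1/4) = -1151/256.

-4.4961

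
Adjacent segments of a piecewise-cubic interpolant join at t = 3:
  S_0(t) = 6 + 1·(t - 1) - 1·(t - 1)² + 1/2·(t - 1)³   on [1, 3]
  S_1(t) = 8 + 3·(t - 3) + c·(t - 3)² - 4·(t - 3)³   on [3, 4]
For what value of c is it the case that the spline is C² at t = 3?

2

S_0''(t) = -2 + 3·(t - 1), so S_0''(3) = 4. On the right, S_1''(3) = 2c, so c = 2.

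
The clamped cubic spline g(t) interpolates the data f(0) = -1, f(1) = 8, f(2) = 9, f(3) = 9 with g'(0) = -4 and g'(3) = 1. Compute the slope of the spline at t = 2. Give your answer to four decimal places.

-1.7333

Let M_i = g''(x_i). Step sizes h_i = 1, 1, 1; slopes of the chords Δ_i = (y_(i+1) - y_i)/h_i = 9, 1, 0.
  1·M_0 + 4·M_1 + 1·M_2 = 6(Δ_1 - Δ_0) = -48
  1·M_1 + 4·M_2 + 1·M_3 = 6(Δ_2 - Δ_1) = -6
Clamped end conditions give two more equations: 2h_0·M_0 + h_0·M_1 = 6(Δ_0 - g'(0)) = 78 and h_2·M_2 + 2h_2·M_3 = 6(g'(3) - Δ_2) = 6.
Forward elimination and back-substitution give M_0 = 782/15, M_1 = -394/15, M_2 = 74/15, M_3 = 8/15.
On [2, 3], g'(t) = b_2 + 2c_2·(t - 2) + 3d_2·(t - 2)² with b_2 = Δ_2 - h_2(2M_2 + M_3)/6 = -26/15, c_2 = M_2/2 = 37/15, d_2 = (M_3 - M_2)/(6h_2) = -11/15. So g'(2) = -26/15.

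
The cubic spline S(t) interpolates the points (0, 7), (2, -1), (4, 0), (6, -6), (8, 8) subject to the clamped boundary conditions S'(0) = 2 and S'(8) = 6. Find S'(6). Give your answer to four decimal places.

1.9196

Write M_i for S''(x_i). With h_i = 2, 2, 2, 2 and divided differences Δ_i = -4, 1/2, -3, 7, the continuity of S' gives the tridiagonal system
  2·M_0 + 8·M_1 + 2·M_2 = 6(Δ_1 - Δ_0) = 27
  2·M_1 + 8·M_2 + 2·M_3 = 6(Δ_2 - Δ_1) = -21
  2·M_2 + 8·M_3 + 2·M_4 = 6(Δ_3 - Δ_2) = 60
Clamped end conditions give two more equations: 2h_0·M_0 + h_0·M_1 = 6(Δ_0 - S'(0)) = -36 and h_3·M_3 + 2h_3·M_4 = 6(S'(8) - Δ_3) = -6.
Solving: M_0 = -1489/112, M_1 = 481/56, M_2 = -121/16, M_3 = 625/56, M_4 = -793/112.
On [6, 8], S'(t) = b_3 + 2c_3·(t - 6) + 3d_3·(t - 6)² with b_3 = Δ_3 - h_3(2M_3 + M_4)/6 = 215/112, c_3 = M_3/2 = 625/112, d_3 = (M_4 - M_3)/(6h_3) = -681/448. So S'(6) = 215/112.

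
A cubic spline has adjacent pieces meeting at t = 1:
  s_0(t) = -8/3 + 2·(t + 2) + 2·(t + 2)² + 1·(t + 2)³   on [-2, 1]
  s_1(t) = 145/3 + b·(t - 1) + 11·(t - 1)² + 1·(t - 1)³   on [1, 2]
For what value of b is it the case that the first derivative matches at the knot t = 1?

s_0'(t) = 2 + 4·(t + 2) + 3·(t + 2)², so s_0'(1) = 41. On the right, s_1'(1) = b, so b = 41.

41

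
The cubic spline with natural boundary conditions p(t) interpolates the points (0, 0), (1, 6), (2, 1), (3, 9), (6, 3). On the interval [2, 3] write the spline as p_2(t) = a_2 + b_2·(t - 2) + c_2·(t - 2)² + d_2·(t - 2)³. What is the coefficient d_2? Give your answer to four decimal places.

-6.5259

With m_i denoting the second derivative at x_i, h_i = 1, 1, 1, 3, and Δ_i = (y_(i+1) − y_i)/h_i = 6, -5, 8, -2:
  1·m_0 + 4·m_1 + 1·m_2 = 6(Δ_1 - Δ_0) = -66
  1·m_1 + 4·m_2 + 1·m_3 = 6(Δ_2 - Δ_1) = 78
  1·m_2 + 8·m_3 + 3·m_4 = 6(Δ_3 - Δ_2) = -60
Natural end conditions: m_0 = m_4 = 0.
Hence m_0 = 0, m_1 = -1365/58, m_2 = 816/29, m_3 = -639/58, m_4 = 0.
On [2, 3], with p_2(t) = a_2 + b_2·(t - 2) + c_2·(t - 2)² + d_2·(t - 2)³: c_2 = m_2/2 = 408/29, d_2 = (m_3 - m_2)/(6h_2) = -757/116, b_2 = Δ_2 - h_2(2m_2 + m_3)/6 = 53/116.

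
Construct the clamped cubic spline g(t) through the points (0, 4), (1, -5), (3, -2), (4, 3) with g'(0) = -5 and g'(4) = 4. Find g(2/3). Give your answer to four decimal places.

Write m_i for g''(x_i). With h_i = 1, 2, 1 and divided differences Δ_i = -9, 3/2, 5, the continuity of g' gives the tridiagonal system
  1·m_0 + 6·m_1 + 2·m_2 = 6(Δ_1 - Δ_0) = 63
  2·m_1 + 6·m_2 + 1·m_3 = 6(Δ_2 - Δ_1) = 21
Clamped end conditions give two more equations: 2h_0·m_0 + h_0·m_1 = 6(Δ_0 - g'(0)) = -24 and h_2·m_2 + 2h_2·m_3 = 6(g'(4) - Δ_2) = -6.
Hence m_0 = -663/35, m_1 = 486/35, m_2 = -24/35, m_3 = -93/35.
On [0, 1], g(t) = 4 - 5·t - 663/70·t² + 383/70·t³.
With t = 2/3: g(2/3) = -1816/945.

-1.9217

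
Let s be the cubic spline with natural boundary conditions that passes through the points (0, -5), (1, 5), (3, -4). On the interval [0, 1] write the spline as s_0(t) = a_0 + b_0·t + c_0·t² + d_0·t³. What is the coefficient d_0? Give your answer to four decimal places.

-2.4167

Put M_i = s'' at the i-th knot. Here h = (1, 2) and Δ = (10, -9/2), so the interior equations h_(i-1)·M_(i-1) + 2(h_(i-1)+h_i)·M_i + h_i·M_(i+1) = 6(Δ_i − Δ_(i-1)) read
  1·M_0 + 6·M_1 + 2·M_2 = 6(Δ_1 - Δ_0) = -87
Natural end conditions: M_0 = M_2 = 0.
Forward elimination and back-substitution give M_0 = 0, M_1 = -29/2, M_2 = 0.
On [0, 1], with s_0(t) = a_0 + b_0·t + c_0·t² + d_0·t³: c_0 = M_0/2 = 0, d_0 = (M_1 - M_0)/(6h_0) = -29/12, b_0 = Δ_0 - h_0(2M_0 + M_1)/6 = 149/12.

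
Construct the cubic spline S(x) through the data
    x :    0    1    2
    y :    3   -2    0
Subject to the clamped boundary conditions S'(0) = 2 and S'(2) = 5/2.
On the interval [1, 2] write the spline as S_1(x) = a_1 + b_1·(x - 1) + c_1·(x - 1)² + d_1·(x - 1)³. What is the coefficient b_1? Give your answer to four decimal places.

Put M_i = S'' at the i-th knot. Here h = (1, 1) and Δ = (-5, 2), so the interior equations h_(i-1)·M_(i-1) + 2(h_(i-1)+h_i)·M_i + h_i·M_(i+1) = 6(Δ_i − Δ_(i-1)) read
  1·M_0 + 4·M_1 + 1·M_2 = 6(Δ_1 - Δ_0) = 42
Clamped end conditions give two more equations: 2h_0·M_0 + h_0·M_1 = 6(Δ_0 - S'(0)) = -42 and h_1·M_1 + 2h_1·M_2 = 6(S'(2) - Δ_1) = 3.
Forward elimination and back-substitution give M_0 = -125/4, M_1 = 41/2, M_2 = -35/4.
On [1, 2], with S_1(x) = a_1 + b_1·(x - 1) + c_1·(x - 1)² + d_1·(x - 1)³: c_1 = M_1/2 = 41/4, d_1 = (M_2 - M_1)/(6h_1) = -39/8, b_1 = Δ_1 - h_1(2M_1 + M_2)/6 = -27/8.

-3.3750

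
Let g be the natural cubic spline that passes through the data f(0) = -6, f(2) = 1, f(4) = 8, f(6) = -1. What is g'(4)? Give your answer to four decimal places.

Let M_i = g''(x_i). Step sizes h_i = 2, 2, 2; slopes of the chords Δ_i = (y_(i+1) - y_i)/h_i = 7/2, 7/2, -9/2.
  2·M_0 + 8·M_1 + 2·M_2 = 6(Δ_1 - Δ_0) = 0
  2·M_1 + 8·M_2 + 2·M_3 = 6(Δ_2 - Δ_1) = -48
Natural end conditions: M_0 = M_3 = 0.
Solving the tridiagonal system: M_0 = 0, M_1 = 8/5, M_2 = -32/5, M_3 = 0.
On [4, 6], g'(t) = b_2 + 2c_2·(t - 4) + 3d_2·(t - 4)² with b_2 = Δ_2 - h_2(2M_2 + M_3)/6 = -7/30, c_2 = M_2/2 = -16/5, d_2 = (M_3 - M_2)/(6h_2) = 8/15. So g'(4) = -7/30.

-0.2333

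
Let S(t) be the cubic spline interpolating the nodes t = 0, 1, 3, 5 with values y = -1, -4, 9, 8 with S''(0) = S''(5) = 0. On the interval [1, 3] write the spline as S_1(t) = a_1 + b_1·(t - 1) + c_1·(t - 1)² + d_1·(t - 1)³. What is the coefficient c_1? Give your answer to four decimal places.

Let σ_i = S''(x_i). Step sizes h_i = 1, 2, 2; slopes of the chords Δ_i = (y_(i+1) - y_i)/h_i = -3, 13/2, -1/2.
  1·σ_0 + 6·σ_1 + 2·σ_2 = 6(Δ_1 - Δ_0) = 57
  2·σ_1 + 8·σ_2 + 2·σ_3 = 6(Δ_2 - Δ_1) = -42
Natural end conditions: σ_0 = σ_3 = 0.
Hence σ_0 = 0, σ_1 = 135/11, σ_2 = -183/22, σ_3 = 0.
On [1, 3], with S_1(t) = a_1 + b_1·(t - 1) + c_1·(t - 1)² + d_1·(t - 1)³: c_1 = σ_1/2 = 135/22, d_1 = (σ_2 - σ_1)/(6h_1) = -151/88, b_1 = Δ_1 - h_1(2σ_1 + σ_2)/6 = 12/11.

6.1364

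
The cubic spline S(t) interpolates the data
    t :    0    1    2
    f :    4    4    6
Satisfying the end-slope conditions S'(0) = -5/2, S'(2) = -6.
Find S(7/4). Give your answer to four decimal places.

6.7012

With M_i denoting the second derivative at x_i, h_i = 1, 1, and Δ_i = (y_(i+1) − y_i)/h_i = 0, 2:
  1·M_0 + 4·M_1 + 1·M_2 = 6(Δ_1 - Δ_0) = 12
Clamped end conditions give two more equations: 2h_0·M_0 + h_0·M_1 = 6(Δ_0 - S'(0)) = 15 and h_1·M_1 + 2h_1·M_2 = 6(S'(2) - Δ_1) = -48.
Solving: M_0 = 11/4, M_1 = 19/2, M_2 = -115/4.
On [1, 2], S(t) = 4 + 29/8·(t - 1) + 19/4·(t - 1)² - 51/8·(t - 1)³.
With (t - 1) = 3/4: S(7/4) = 3431/512.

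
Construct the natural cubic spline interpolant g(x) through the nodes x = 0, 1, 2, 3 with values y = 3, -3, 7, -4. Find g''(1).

34

Let m_i = g''(x_i). Step sizes h_i = 1, 1, 1; slopes of the chords Δ_i = (y_(i+1) - y_i)/h_i = -6, 10, -11.
  1·m_0 + 4·m_1 + 1·m_2 = 6(Δ_1 - Δ_0) = 96
  1·m_1 + 4·m_2 + 1·m_3 = 6(Δ_2 - Δ_1) = -126
Natural end conditions: m_0 = m_3 = 0.
Hence m_0 = 0, m_1 = 34, m_2 = -40, m_3 = 0.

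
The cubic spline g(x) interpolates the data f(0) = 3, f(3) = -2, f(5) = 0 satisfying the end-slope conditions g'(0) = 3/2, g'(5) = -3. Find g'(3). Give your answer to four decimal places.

Put m_i = g'' at the i-th knot. Here h = (3, 2) and Δ = (-5/3, 1), so the interior equations h_(i-1)·m_(i-1) + 2(h_(i-1)+h_i)·m_i + h_i·m_(i+1) = 6(Δ_i − Δ_(i-1)) read
  3·m_0 + 10·m_1 + 2·m_2 = 6(Δ_1 - Δ_0) = 16
Clamped end conditions give two more equations: 2h_0·m_0 + h_0·m_1 = 6(Δ_0 - g'(0)) = -19 and h_1·m_1 + 2h_1·m_2 = 6(g'(5) - Δ_1) = -24.
Solving: m_0 = -17/3, m_1 = 5, m_2 = -17/2.
On [3, 5], g'(x) = b_1 + 2c_1·(x - 3) + 3d_1·(x - 3)² with b_1 = Δ_1 - h_1(2m_1 + m_2)/6 = 1/2, c_1 = m_1/2 = 5/2, d_1 = (m_2 - m_1)/(6h_1) = -9/8. So g'(3) = 1/2.

0.5000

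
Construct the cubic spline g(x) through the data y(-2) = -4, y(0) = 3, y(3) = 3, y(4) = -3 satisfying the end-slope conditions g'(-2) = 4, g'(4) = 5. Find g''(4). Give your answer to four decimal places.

37.8077

Let M_i = g''(x_i). Step sizes h_i = 2, 3, 1; slopes of the chords Δ_i = (y_(i+1) - y_i)/h_i = 7/2, 0, -6.
  2·M_0 + 10·M_1 + 3·M_2 = 6(Δ_1 - Δ_0) = -21
  3·M_1 + 8·M_2 + 1·M_3 = 6(Δ_2 - Δ_1) = -36
Clamped end conditions give two more equations: 2h_0·M_0 + h_0·M_1 = 6(Δ_0 - g'(-2)) = -3 and h_2·M_2 + 2h_2·M_3 = 6(g'(4) - Δ_2) = 66.
Forward elimination and back-substitution give M_0 = -33/26, M_1 = 27/26, M_2 = -125/13, M_3 = 983/26.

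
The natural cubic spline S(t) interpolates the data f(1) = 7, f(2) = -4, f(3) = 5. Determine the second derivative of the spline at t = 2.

30

Put M_i = S'' at the i-th knot. Here h = (1, 1) and Δ = (-11, 9), so the interior equations h_(i-1)·M_(i-1) + 2(h_(i-1)+h_i)·M_i + h_i·M_(i+1) = 6(Δ_i − Δ_(i-1)) read
  1·M_0 + 4·M_1 + 1·M_2 = 6(Δ_1 - Δ_0) = 120
Natural end conditions: M_0 = M_2 = 0.
Hence M_0 = 0, M_1 = 30, M_2 = 0.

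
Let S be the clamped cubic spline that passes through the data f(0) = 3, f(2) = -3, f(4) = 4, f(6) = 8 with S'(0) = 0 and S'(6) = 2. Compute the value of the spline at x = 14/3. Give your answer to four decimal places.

5.8568

Write σ_i for S''(x_i). With h_i = 2, 2, 2 and divided differences Δ_i = -3, 7/2, 2, the continuity of S' gives the tridiagonal system
  2·σ_0 + 8·σ_1 + 2·σ_2 = 6(Δ_1 - Δ_0) = 39
  2·σ_1 + 8·σ_2 + 2·σ_3 = 6(Δ_2 - Δ_1) = -9
Clamped end conditions give two more equations: 2h_0·σ_0 + h_0·σ_1 = 6(Δ_0 - S'(0)) = -18 and h_2·σ_2 + 2h_2·σ_3 = 6(S'(6) - Δ_2) = 0.
Forward elimination and back-substitution give σ_0 = -253/30, σ_1 = 118/15, σ_2 = -53/15, σ_3 = 53/30.
On [4, 6], S(x) = 4 + 113/30·(x - 4) - 53/30·(x - 4)² + 53/120·(x - 4)³.
With (x - 4) = 2/3: S(14/3) = 2372/405.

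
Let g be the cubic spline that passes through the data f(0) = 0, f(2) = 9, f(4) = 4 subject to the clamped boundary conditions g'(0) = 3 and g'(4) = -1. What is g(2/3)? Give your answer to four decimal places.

3.0741

With M_i denoting the second derivative at x_i, h_i = 2, 2, and Δ_i = (y_(i+1) − y_i)/h_i = 9/2, -5/2:
  2·M_0 + 8·M_1 + 2·M_2 = 6(Δ_1 - Δ_0) = -42
Clamped end conditions give two more equations: 2h_0·M_0 + h_0·M_1 = 6(Δ_0 - g'(0)) = 9 and h_1·M_1 + 2h_1·M_2 = 6(g'(4) - Δ_1) = 9.
Forward elimination and back-substitution give M_0 = 13/2, M_1 = -17/2, M_2 = 13/2.
On [0, 2], g(t) = 0 + 3·t + 13/4·t² - 5/4·t³.
With t = 2/3: g(2/3) = 83/27.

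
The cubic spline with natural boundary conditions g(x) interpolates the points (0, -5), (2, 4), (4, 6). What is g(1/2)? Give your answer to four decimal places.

Put m_i = g'' at the i-th knot. Here h = (2, 2) and Δ = (9/2, 1), so the interior equations h_(i-1)·m_(i-1) + 2(h_(i-1)+h_i)·m_i + h_i·m_(i+1) = 6(Δ_i − Δ_(i-1)) read
  2·m_0 + 8·m_1 + 2·m_2 = 6(Δ_1 - Δ_0) = -21
Natural end conditions: m_0 = m_2 = 0.
Hence m_0 = 0, m_1 = -21/8, m_2 = 0.
On [0, 2], g(x) = -5 + 43/8·x + 0·x² - 7/32·x³.
With x = 1/2: g(1/2) = -599/256.

-2.3398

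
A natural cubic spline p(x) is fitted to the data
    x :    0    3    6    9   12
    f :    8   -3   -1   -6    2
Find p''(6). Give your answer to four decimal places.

-2.5714

Let M_i = p''(x_i). Step sizes h_i = 3, 3, 3, 3; slopes of the chords Δ_i = (y_(i+1) - y_i)/h_i = -11/3, 2/3, -5/3, 8/3.
  3·M_0 + 12·M_1 + 3·M_2 = 6(Δ_1 - Δ_0) = 26
  3·M_1 + 12·M_2 + 3·M_3 = 6(Δ_2 - Δ_1) = -14
  3·M_2 + 12·M_3 + 3·M_4 = 6(Δ_3 - Δ_2) = 26
Natural end conditions: M_0 = M_4 = 0.
Forward elimination and back-substitution give M_0 = 0, M_1 = 59/21, M_2 = -18/7, M_3 = 59/21, M_4 = 0.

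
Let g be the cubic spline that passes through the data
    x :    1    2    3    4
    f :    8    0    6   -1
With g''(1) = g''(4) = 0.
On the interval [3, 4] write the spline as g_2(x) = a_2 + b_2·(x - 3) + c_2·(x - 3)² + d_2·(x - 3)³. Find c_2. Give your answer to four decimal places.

Let M_i = g''(x_i). Step sizes h_i = 1, 1, 1; slopes of the chords Δ_i = (y_(i+1) - y_i)/h_i = -8, 6, -7.
  1·M_0 + 4·M_1 + 1·M_2 = 6(Δ_1 - Δ_0) = 84
  1·M_1 + 4·M_2 + 1·M_3 = 6(Δ_2 - Δ_1) = -78
Natural end conditions: M_0 = M_3 = 0.
Solving the tridiagonal system: M_0 = 0, M_1 = 138/5, M_2 = -132/5, M_3 = 0.
On [3, 4], with g_2(x) = a_2 + b_2·(x - 3) + c_2·(x - 3)² + d_2·(x - 3)³: c_2 = M_2/2 = -66/5, d_2 = (M_3 - M_2)/(6h_2) = 22/5, b_2 = Δ_2 - h_2(2M_2 + M_3)/6 = 9/5.

-13.2000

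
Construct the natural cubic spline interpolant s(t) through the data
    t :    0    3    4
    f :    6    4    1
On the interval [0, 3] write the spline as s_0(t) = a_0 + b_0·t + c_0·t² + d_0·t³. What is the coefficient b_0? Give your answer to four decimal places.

Write m_i for s''(x_i). With h_i = 3, 1 and divided differences Δ_i = -2/3, -3, the continuity of s' gives the tridiagonal system
  3·m_0 + 8·m_1 + 1·m_2 = 6(Δ_1 - Δ_0) = -14
Natural end conditions: m_0 = m_2 = 0.
Solving: m_0 = 0, m_1 = -7/4, m_2 = 0.
On [0, 3], with s_0(t) = a_0 + b_0·t + c_0·t² + d_0·t³: c_0 = m_0/2 = 0, d_0 = (m_1 - m_0)/(6h_0) = -7/72, b_0 = Δ_0 - h_0(2m_0 + m_1)/6 = 5/24.

0.2083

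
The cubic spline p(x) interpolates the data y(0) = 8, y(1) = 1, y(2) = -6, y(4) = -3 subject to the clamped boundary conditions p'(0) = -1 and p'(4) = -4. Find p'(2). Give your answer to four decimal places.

Let M_i = p''(x_i). Step sizes h_i = 1, 1, 2; slopes of the chords Δ_i = (y_(i+1) - y_i)/h_i = -7, -7, 3/2.
  1·M_0 + 4·M_1 + 1·M_2 = 6(Δ_1 - Δ_0) = 0
  1·M_1 + 6·M_2 + 2·M_3 = 6(Δ_2 - Δ_1) = 51
Clamped end conditions give two more equations: 2h_0·M_0 + h_0·M_1 = 6(Δ_0 - p'(0)) = -36 and h_2·M_2 + 2h_2·M_3 = 6(p'(4) - Δ_2) = -33.
Solving the tridiagonal system: M_0 = -411/22, M_1 = 15/11, M_2 = 291/22, M_3 = -327/22.
On [2, 4], p'(x) = b_2 + 2c_2·(x - 2) + 3d_2·(x - 2)² with b_2 = Δ_2 - h_2(2M_2 + M_3)/6 = -26/11, c_2 = M_2/2 = 291/44, d_2 = (M_3 - M_2)/(6h_2) = -103/44. So p'(2) = -26/11.

-2.3636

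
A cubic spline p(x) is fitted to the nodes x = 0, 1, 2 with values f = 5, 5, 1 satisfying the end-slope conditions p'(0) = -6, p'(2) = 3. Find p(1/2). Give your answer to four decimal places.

Put M_i = p'' at the i-th knot. Here h = (1, 1) and Δ = (0, -4), so the interior equations h_(i-1)·M_(i-1) + 2(h_(i-1)+h_i)·M_i + h_i·M_(i+1) = 6(Δ_i − Δ_(i-1)) read
  1·M_0 + 4·M_1 + 1·M_2 = 6(Δ_1 - Δ_0) = -24
Clamped end conditions give two more equations: 2h_0·M_0 + h_0·M_1 = 6(Δ_0 - p'(0)) = 36 and h_1·M_1 + 2h_1·M_2 = 6(p'(2) - Δ_1) = 42.
Forward elimination and back-substitution give M_0 = 57/2, M_1 = -21, M_2 = 63/2.
On [0, 1], p(x) = 5 - 6·x + 57/4·x² - 33/4·x³.
With x = 1/2: p(1/2) = 145/32.

4.5313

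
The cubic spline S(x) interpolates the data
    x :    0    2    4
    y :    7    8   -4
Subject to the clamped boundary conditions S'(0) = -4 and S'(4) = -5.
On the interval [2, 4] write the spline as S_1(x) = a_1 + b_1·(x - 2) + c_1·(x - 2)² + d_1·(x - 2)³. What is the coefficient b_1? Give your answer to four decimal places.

-1.8750

Put m_i = S'' at the i-th knot. Here h = (2, 2) and Δ = (1/2, -6), so the interior equations h_(i-1)·m_(i-1) + 2(h_(i-1)+h_i)·m_i + h_i·m_(i+1) = 6(Δ_i − Δ_(i-1)) read
  2·m_0 + 8·m_1 + 2·m_2 = 6(Δ_1 - Δ_0) = -39
Clamped end conditions give two more equations: 2h_0·m_0 + h_0·m_1 = 6(Δ_0 - S'(0)) = 27 and h_1·m_1 + 2h_1·m_2 = 6(S'(4) - Δ_1) = 6.
Solving the tridiagonal system: m_0 = 91/8, m_1 = -37/4, m_2 = 49/8.
On [2, 4], with S_1(x) = a_1 + b_1·(x - 2) + c_1·(x - 2)² + d_1·(x - 2)³: c_1 = m_1/2 = -37/8, d_1 = (m_2 - m_1)/(6h_1) = 41/32, b_1 = Δ_1 - h_1(2m_1 + m_2)/6 = -15/8.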